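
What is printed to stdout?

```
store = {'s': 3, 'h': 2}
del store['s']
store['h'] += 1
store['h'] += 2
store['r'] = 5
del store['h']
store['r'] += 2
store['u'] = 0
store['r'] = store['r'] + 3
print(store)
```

del 's' → {'h': 2}
store['h'] = 2+1 = 3 → {'h': 3}
store['h'] = 3+2 = 5 → {'h': 5}
store['r'] = 5 → {'h': 5, 'r': 5}
del 'h' → {'r': 5}
store['r'] = 5+2 = 7 → {'r': 7}
store['u'] = 0 → {'r': 7, 'u': 0}
store['r'] = store['r']+3 = 10 → {'r': 10, 'u': 0}

{'r': 10, 'u': 0}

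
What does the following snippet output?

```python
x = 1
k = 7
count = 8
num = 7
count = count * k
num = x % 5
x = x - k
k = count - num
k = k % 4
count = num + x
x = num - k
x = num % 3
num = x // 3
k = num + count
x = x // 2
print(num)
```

count = 8*7 = 56
num = 1%5 = 1
x = 1-7 = -6
k = 56-1 = 55
k = 55%4 = 3
count = 1+(-6) = -5
x = 1-3 = -2
x = 1%3 = 1
num = 1//3 = 0
k = 0+(-5) = -5
x = 1//2 = 0

0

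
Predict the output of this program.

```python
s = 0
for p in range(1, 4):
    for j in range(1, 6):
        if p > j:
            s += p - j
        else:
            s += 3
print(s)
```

p=1,j=1: not 1>1, s = 0+3 = 3
p=1,j=2: not 1>2, s = 3+3 = 6
p=1,j=3: not 1>3, s = 6+3 = 9
p=1,j=4: not 1>4, s = 9+3 = 12
p=1,j=5: not 1>5, s = 12+3 = 15
p=2,j=1: 2>1, s = 15+1 = 16
p=2,j=2: not 2>2, s = 16+3 = 19
p=2,j=3: not 2>3, s = 19+3 = 22
p=2,j=4: not 2>4, s = 22+3 = 25
p=2,j=5: not 2>5, s = 25+3 = 28
p=3,j=1: 3>1, s = 28+2 = 30
p=3,j=2: 3>2, s = 30+1 = 31
p=3,j=3: not 3>3, s = 31+3 = 34
p=3,j=4: not 3>4, s = 34+3 = 37
p=3,j=5: not 3>5, s = 37+3 = 40

40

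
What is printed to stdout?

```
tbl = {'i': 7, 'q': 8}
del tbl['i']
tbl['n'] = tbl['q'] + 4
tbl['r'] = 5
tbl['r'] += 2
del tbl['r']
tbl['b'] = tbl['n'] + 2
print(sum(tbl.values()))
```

34

del 'i' → {'q': 8}
tbl['n'] = tbl['q']+4 = 12 → {'q': 8, 'n': 12}
tbl['r'] = 5 → {'q': 8, 'n': 12, 'r': 5}
tbl['r'] = 5+2 = 7 → {'q': 8, 'n': 12, 'r': 7}
del 'r' → {'q': 8, 'n': 12}
tbl['b'] = tbl['n']+2 = 14 → {'q': 8, 'n': 12, 'b': 14}
sum of values = 34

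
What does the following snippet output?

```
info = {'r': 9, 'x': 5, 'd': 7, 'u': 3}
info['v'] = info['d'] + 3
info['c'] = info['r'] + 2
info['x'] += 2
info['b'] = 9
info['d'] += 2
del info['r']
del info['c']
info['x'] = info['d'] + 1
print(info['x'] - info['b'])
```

1

info['v'] = info['d']+3 = 10 → {'r': 9, 'x': 5, 'd': 7, 'u': 3, 'v': 10}
info['c'] = info['r']+2 = 11 → {'r': 9, 'x': 5, 'd': 7, 'u': 3, 'v': 10, 'c': 11}
info['x'] = 5+2 = 7 → {'r': 9, 'x': 7, 'd': 7, 'u': 3, 'v': 10, 'c': 11}
info['b'] = 9 → {'r': 9, 'x': 7, 'd': 7, 'u': 3, 'v': 10, 'c': 11, 'b': 9}
info['d'] = 7+2 = 9 → {'r': 9, 'x': 7, 'd': 9, 'u': 3, 'v': 10, 'c': 11, 'b': 9}
del 'r' → {'x': 7, 'd': 9, 'u': 3, 'v': 10, 'c': 11, 'b': 9}
del 'c' → {'x': 7, 'd': 9, 'u': 3, 'v': 10, 'b': 9}
info['x'] = info['d']+1 = 10 → {'x': 10, 'd': 9, 'u': 3, 'v': 10, 'b': 9}
info['x']-info['b'] = 10-9 = 1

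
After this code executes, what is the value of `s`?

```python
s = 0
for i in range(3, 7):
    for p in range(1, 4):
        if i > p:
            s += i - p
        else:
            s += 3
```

i=3,p=1: 3>1, s = 0+2 = 2
i=3,p=2: 3>2, s = 2+1 = 3
i=3,p=3: not 3>3, s = 3+3 = 6
i=4,p=1: 4>1, s = 6+3 = 9
i=4,p=2: 4>2, s = 9+2 = 11
i=4,p=3: 4>3, s = 11+1 = 12
i=5,p=1: 5>1, s = 12+4 = 16
i=5,p=2: 5>2, s = 16+3 = 19
i=5,p=3: 5>3, s = 19+2 = 21
i=6,p=1: 6>1, s = 21+5 = 26
i=6,p=2: 6>2, s = 26+4 = 30
i=6,p=3: 6>3, s = 30+3 = 33

33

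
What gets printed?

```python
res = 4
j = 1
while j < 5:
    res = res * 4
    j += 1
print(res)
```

1024

j=1: res = 4*4 = 16
j=2: res = 16*4 = 64
j=3: res = 64*4 = 256
j=4: res = 256*4 = 1024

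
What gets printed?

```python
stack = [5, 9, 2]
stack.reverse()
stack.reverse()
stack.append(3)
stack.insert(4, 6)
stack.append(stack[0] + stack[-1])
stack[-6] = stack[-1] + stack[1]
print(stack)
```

reverse → [2, 9, 5]
reverse → [5, 9, 2]
append 3 → [5, 9, 2, 3]
insert 6 at 4 → [5, 9, 2, 3, 6]
append stack[0]+stack[-1] = 5+6 = 11 → [5, 9, 2, 3, 6, 11]
stack[-6] = stack[-1]+stack[1] = 11+9 = 20 → [20, 9, 2, 3, 6, 11]

[20, 9, 2, 3, 6, 11]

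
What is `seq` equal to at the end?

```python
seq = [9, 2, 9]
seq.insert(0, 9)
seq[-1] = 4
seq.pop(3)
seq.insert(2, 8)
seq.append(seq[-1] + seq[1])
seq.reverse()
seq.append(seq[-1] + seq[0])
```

insert 9 at 0 → [9, 9, 2, 9]
seq[-1] = 4 → [9, 9, 2, 4]
pop(3) removes 4 → [9, 9, 2]
insert 8 at 2 → [9, 9, 8, 2]
append seq[-1]+seq[1] = 2+9 = 11 → [9, 9, 8, 2, 11]
reverse → [11, 2, 8, 9, 9]
append seq[-1]+seq[0] = 9+11 = 20 → [11, 2, 8, 9, 9, 20]

[11, 2, 8, 9, 9, 20]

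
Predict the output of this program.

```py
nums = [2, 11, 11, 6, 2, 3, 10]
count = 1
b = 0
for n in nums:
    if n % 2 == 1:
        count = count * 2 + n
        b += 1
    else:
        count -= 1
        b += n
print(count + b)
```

87

n=2: not odd, count = 1-1 = 0; b=2
n=11: odd, count = 0*2+11 = 11; b=3
n=11: odd, count = 11*2+11 = 33; b=4
n=6: not odd, count = 33-1 = 32; b=10
n=2: not odd, count = 32-1 = 31; b=12
n=3: odd, count = 31*2+3 = 65; b=13
n=10: not odd, count = 65-1 = 64; b=23
count+b = 64+23 = 87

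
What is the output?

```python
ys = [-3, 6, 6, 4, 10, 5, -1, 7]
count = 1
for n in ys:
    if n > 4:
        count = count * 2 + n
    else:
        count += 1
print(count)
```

275

n=-3: not >4, count = 1+1 = 2
n=6: >4, count = 2*2+6 = 10
n=6: >4, count = 10*2+6 = 26
n=4: not >4, count = 26+1 = 27
n=10: >4, count = 27*2+10 = 64
n=5: >4, count = 64*2+5 = 133
n=-1: not >4, count = 133+1 = 134
n=7: >4, count = 134*2+7 = 275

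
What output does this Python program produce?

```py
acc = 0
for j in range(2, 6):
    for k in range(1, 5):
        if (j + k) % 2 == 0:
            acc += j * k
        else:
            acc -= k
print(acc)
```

48

j=2,k=1: odd sum, acc = 0-1 = -1
j=2,k=2: even sum, acc = (-1)+4 = 3
j=2,k=3: odd sum, acc = 3-3 = 0
j=2,k=4: even sum, acc = 0+8 = 8
j=3,k=1: even sum, acc = 8+3 = 11
j=3,k=2: odd sum, acc = 11-2 = 9
j=3,k=3: even sum, acc = 9+9 = 18
j=3,k=4: odd sum, acc = 18-4 = 14
j=4,k=1: odd sum, acc = 14-1 = 13
j=4,k=2: even sum, acc = 13+8 = 21
j=4,k=3: odd sum, acc = 21-3 = 18
j=4,k=4: even sum, acc = 18+16 = 34
j=5,k=1: even sum, acc = 34+5 = 39
j=5,k=2: odd sum, acc = 39-2 = 37
j=5,k=3: even sum, acc = 37+15 = 52
j=5,k=4: odd sum, acc = 52-4 = 48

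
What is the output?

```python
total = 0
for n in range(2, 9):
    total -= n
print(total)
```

-35

n=2: total = 0-2 = -2
n=3: total = (-2)-3 = -5
n=4: total = (-5)-4 = -9
n=5: total = (-9)-5 = -14
n=6: total = (-14)-6 = -20
n=7: total = (-20)-7 = -27
n=8: total = (-27)-8 = -35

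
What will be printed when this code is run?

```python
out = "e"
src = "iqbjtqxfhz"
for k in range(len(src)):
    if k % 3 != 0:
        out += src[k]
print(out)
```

eqbtqfh

k=0: skip
k=1: add 'q' → 'eq'
k=2: add 'b' → 'eqb'
k=3: skip
k=4: add 't' → 'eqbt'
k=5: add 'q' → 'eqbtq'
k=6: skip
k=7: add 'f' → 'eqbtqf'
k=8: add 'h' → 'eqbtqfh'
k=9: skip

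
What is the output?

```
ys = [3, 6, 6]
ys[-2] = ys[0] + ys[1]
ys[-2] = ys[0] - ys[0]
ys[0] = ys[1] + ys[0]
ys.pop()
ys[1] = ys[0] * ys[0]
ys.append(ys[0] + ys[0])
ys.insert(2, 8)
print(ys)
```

[3, 9, 8, 6]

ys[-2] = ys[0]+ys[1] = 3+6 = 9 → [3, 9, 6]
ys[-2] = ys[0]-ys[0] = 3-3 = 0 → [3, 0, 6]
ys[0] = ys[1]+ys[0] = 0+3 = 3 → [3, 0, 6]
pop() removes 6 → [3, 0]
ys[1] = ys[0]*ys[0] = 3*3 = 9 → [3, 9]
append ys[0]+ys[0] = 3+3 = 6 → [3, 9, 6]
insert 8 at 2 → [3, 9, 8, 6]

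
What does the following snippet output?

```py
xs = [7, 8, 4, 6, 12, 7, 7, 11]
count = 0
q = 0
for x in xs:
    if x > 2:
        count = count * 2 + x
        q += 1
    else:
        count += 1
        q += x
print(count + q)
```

x=7: >2, count = 0*2+7 = 7; q=1
x=8: >2, count = 7*2+8 = 22; q=2
x=4: >2, count = 22*2+4 = 48; q=3
x=6: >2, count = 48*2+6 = 102; q=4
x=12: >2, count = 102*2+12 = 216; q=5
x=7: >2, count = 216*2+7 = 439; q=6
x=7: >2, count = 439*2+7 = 885; q=7
x=11: >2, count = 885*2+11 = 1781; q=8
count+q = 1781+8 = 1789

1789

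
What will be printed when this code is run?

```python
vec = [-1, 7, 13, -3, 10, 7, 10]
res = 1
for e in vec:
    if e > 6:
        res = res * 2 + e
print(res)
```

312

e=-1: not >6
e=7: >6, res = 1*2+7 = 9
e=13: >6, res = 9*2+13 = 31
e=-3: not >6
e=10: >6, res = 31*2+10 = 72
e=7: >6, res = 72*2+7 = 151
e=10: >6, res = 151*2+10 = 312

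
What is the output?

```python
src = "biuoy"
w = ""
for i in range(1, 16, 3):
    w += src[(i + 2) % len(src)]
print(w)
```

oiyub

i=1: add src[3]='o' → 'o'
i=4: add src[1]='i' → 'oi'
i=7: add src[4]='y' → 'oiy'
i=10: add src[2]='u' → 'oiyu'
i=13: add src[0]='b' → 'oiyub'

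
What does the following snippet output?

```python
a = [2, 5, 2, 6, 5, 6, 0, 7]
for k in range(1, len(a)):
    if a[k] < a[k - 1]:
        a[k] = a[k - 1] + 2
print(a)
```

k=1: 5>=2, unchanged → [2, 5, 2, 6, 5, 6, 0, 7]
k=2: 2<5, a[2] = 5+2 = 7 → [2, 5, 7, 6, 5, 6, 0, 7]
k=3: 6<7, a[3] = 7+2 = 9 → [2, 5, 7, 9, 5, 6, 0, 7]
k=4: 5<9, a[4] = 9+2 = 11 → [2, 5, 7, 9, 11, 6, 0, 7]
k=5: 6<11, a[5] = 11+2 = 13 → [2, 5, 7, 9, 11, 13, 0, 7]
k=6: 0<13, a[6] = 13+2 = 15 → [2, 5, 7, 9, 11, 13, 15, 7]
k=7: 7<15, a[7] = 15+2 = 17 → [2, 5, 7, 9, 11, 13, 15, 17]

[2, 5, 7, 9, 11, 13, 15, 17]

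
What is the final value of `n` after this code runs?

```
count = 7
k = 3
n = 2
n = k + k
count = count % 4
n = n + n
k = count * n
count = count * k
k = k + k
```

n = 3+3 = 6
count = 7%4 = 3
n = 6+6 = 12
k = 3*12 = 36
count = 3*36 = 108
k = 36+36 = 72

12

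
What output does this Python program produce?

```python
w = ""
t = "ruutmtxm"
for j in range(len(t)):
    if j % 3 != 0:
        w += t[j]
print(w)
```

uumtm

j=0: skip
j=1: add 'u' → 'u'
j=2: add 'u' → 'uu'
j=3: skip
j=4: add 'm' → 'uum'
j=5: add 't' → 'uumt'
j=6: skip
j=7: add 'm' → 'uumtm'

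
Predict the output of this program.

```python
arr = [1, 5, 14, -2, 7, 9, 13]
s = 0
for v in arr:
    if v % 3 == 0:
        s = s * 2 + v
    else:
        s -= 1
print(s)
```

-2

v=1: not %3==0, s = 0-1 = -1
v=5: not %3==0, s = (-1)-1 = -2
v=14: not %3==0, s = (-2)-1 = -3
v=-2: not %3==0, s = (-3)-1 = -4
v=7: not %3==0, s = (-4)-1 = -5
v=9: %3==0, s = (-5)*2+9 = -1
v=13: not %3==0, s = (-1)-1 = -2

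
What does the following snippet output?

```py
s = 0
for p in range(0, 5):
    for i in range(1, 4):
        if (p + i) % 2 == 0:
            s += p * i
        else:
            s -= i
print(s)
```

12

p=0,i=1: odd sum, s = 0-1 = -1
p=0,i=2: even sum, s = (-1)+0 = -1
p=0,i=3: odd sum, s = (-1)-3 = -4
p=1,i=1: even sum, s = (-4)+1 = -3
p=1,i=2: odd sum, s = (-3)-2 = -5
p=1,i=3: even sum, s = (-5)+3 = -2
p=2,i=1: odd sum, s = (-2)-1 = -3
p=2,i=2: even sum, s = (-3)+4 = 1
p=2,i=3: odd sum, s = 1-3 = -2
p=3,i=1: even sum, s = (-2)+3 = 1
p=3,i=2: odd sum, s = 1-2 = -1
p=3,i=3: even sum, s = (-1)+9 = 8
p=4,i=1: odd sum, s = 8-1 = 7
p=4,i=2: even sum, s = 7+8 = 15
p=4,i=3: odd sum, s = 15-3 = 12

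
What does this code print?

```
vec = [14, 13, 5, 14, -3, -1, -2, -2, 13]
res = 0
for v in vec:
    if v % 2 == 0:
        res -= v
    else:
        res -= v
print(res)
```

-51

v=14: even, res = 0-14 = -14
v=13: not even, res = (-14)-13 = -27
v=5: not even, res = (-27)-5 = -32
v=14: even, res = (-32)-14 = -46
v=-3: not even, res = (-46)-(-3) = -43
v=-1: not even, res = (-43)-(-1) = -42
v=-2: even, res = (-42)-(-2) = -40
v=-2: even, res = (-40)-(-2) = -38
v=13: not even, res = (-38)-13 = -51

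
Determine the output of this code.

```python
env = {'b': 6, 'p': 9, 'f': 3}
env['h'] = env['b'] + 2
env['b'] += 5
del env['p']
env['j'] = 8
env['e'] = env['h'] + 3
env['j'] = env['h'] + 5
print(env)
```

{'b': 11, 'f': 3, 'h': 8, 'j': 13, 'e': 11}

env['h'] = env['b']+2 = 8 → {'b': 6, 'p': 9, 'f': 3, 'h': 8}
env['b'] = 6+5 = 11 → {'b': 11, 'p': 9, 'f': 3, 'h': 8}
del 'p' → {'b': 11, 'f': 3, 'h': 8}
env['j'] = 8 → {'b': 11, 'f': 3, 'h': 8, 'j': 8}
env['e'] = env['h']+3 = 11 → {'b': 11, 'f': 3, 'h': 8, 'j': 8, 'e': 11}
env['j'] = env['h']+5 = 13 → {'b': 11, 'f': 3, 'h': 8, 'j': 13, 'e': 11}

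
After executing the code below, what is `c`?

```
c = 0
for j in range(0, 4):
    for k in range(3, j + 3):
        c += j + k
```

j=1,k=3: c = 0+4 = 4
j=2,k=3: c = 4+5 = 9
j=2,k=4: c = 9+6 = 15
j=3,k=3: c = 15+6 = 21
j=3,k=4: c = 21+7 = 28
j=3,k=5: c = 28+8 = 36

36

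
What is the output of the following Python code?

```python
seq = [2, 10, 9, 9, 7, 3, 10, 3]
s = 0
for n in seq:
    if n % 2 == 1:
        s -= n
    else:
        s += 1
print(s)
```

n=2: not odd, s = 0+1 = 1
n=10: not odd, s = 1+1 = 2
n=9: odd, s = 2-9 = -7
n=9: odd, s = (-7)-9 = -16
n=7: odd, s = (-16)-7 = -23
n=3: odd, s = (-23)-3 = -26
n=10: not odd, s = (-26)+1 = -25
n=3: odd, s = (-25)-3 = -28

-28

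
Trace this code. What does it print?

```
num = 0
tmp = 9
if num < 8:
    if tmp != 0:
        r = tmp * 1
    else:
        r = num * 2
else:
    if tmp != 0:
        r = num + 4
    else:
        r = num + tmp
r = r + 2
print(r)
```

num=0, tmp=9
num < 8 is True; tmp != 0 is True
→ r = tmp * 1 = 9
r = 9+2 = 11

11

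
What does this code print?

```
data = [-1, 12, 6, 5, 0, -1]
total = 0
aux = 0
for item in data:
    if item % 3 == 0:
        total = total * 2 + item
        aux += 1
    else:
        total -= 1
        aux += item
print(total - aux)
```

43

item=-1: not %3==0, total = 0-1 = -1; aux=-1
item=12: %3==0, total = (-1)*2+12 = 10; aux=0
item=6: %3==0, total = 10*2+6 = 26; aux=1
item=5: not %3==0, total = 26-1 = 25; aux=6
item=0: %3==0, total = 25*2+0 = 50; aux=7
item=-1: not %3==0, total = 50-1 = 49; aux=6
total-aux = 49-6 = 43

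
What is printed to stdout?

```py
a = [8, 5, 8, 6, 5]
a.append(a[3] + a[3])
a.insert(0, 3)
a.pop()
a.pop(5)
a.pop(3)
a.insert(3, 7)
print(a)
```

append a[3]+a[3] = 6+6 = 12 → [8, 5, 8, 6, 5, 12]
insert 3 at 0 → [3, 8, 5, 8, 6, 5, 12]
pop() removes 12 → [3, 8, 5, 8, 6, 5]
pop(5) removes 5 → [3, 8, 5, 8, 6]
pop(3) removes 8 → [3, 8, 5, 6]
insert 7 at 3 → [3, 8, 5, 7, 6]

[3, 8, 5, 7, 6]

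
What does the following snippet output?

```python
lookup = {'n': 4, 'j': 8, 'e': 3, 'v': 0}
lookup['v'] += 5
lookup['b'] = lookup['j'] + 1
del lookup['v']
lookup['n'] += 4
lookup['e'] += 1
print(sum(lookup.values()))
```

lookup['v'] = 0+5 = 5 → {'n': 4, 'j': 8, 'e': 3, 'v': 5}
lookup['b'] = lookup['j']+1 = 9 → {'n': 4, 'j': 8, 'e': 3, 'v': 5, 'b': 9}
del 'v' → {'n': 4, 'j': 8, 'e': 3, 'b': 9}
lookup['n'] = 4+4 = 8 → {'n': 8, 'j': 8, 'e': 3, 'b': 9}
lookup['e'] = 3+1 = 4 → {'n': 8, 'j': 8, 'e': 4, 'b': 9}
sum of values = 29

29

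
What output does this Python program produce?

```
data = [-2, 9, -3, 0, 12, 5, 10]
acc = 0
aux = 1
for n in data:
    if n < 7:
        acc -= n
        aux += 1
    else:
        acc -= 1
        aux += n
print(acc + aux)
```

33

n=-2: <7, acc = 0-(-2) = 2; aux=2
n=9: not <7, acc = 2-1 = 1; aux=11
n=-3: <7, acc = 1-(-3) = 4; aux=12
n=0: <7, acc = 4-0 = 4; aux=13
n=12: not <7, acc = 4-1 = 3; aux=25
n=5: <7, acc = 3-5 = -2; aux=26
n=10: not <7, acc = (-2)-1 = -3; aux=36
acc+aux = (-3)+36 = 33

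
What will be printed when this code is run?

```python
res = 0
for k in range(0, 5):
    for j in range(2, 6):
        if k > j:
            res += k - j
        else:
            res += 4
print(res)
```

72

k=0,j=2: not 0>2, res = 0+4 = 4
k=0,j=3: not 0>3, res = 4+4 = 8
k=0,j=4: not 0>4, res = 8+4 = 12
k=0,j=5: not 0>5, res = 12+4 = 16
k=1,j=2: not 1>2, res = 16+4 = 20
k=1,j=3: not 1>3, res = 20+4 = 24
k=1,j=4: not 1>4, res = 24+4 = 28
k=1,j=5: not 1>5, res = 28+4 = 32
k=2,j=2: not 2>2, res = 32+4 = 36
k=2,j=3: not 2>3, res = 36+4 = 40
k=2,j=4: not 2>4, res = 40+4 = 44
k=2,j=5: not 2>5, res = 44+4 = 48
k=3,j=2: 3>2, res = 48+1 = 49
k=3,j=3: not 3>3, res = 49+4 = 53
k=3,j=4: not 3>4, res = 53+4 = 57
k=3,j=5: not 3>5, res = 57+4 = 61
k=4,j=2: 4>2, res = 61+2 = 63
k=4,j=3: 4>3, res = 63+1 = 64
k=4,j=4: not 4>4, res = 64+4 = 68
k=4,j=5: not 4>5, res = 68+4 = 72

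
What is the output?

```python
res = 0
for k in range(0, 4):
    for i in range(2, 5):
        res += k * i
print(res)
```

k=0,i=2: res = 0+0 = 0
k=0,i=3: res = 0+0 = 0
k=0,i=4: res = 0+0 = 0
k=1,i=2: res = 0+2 = 2
k=1,i=3: res = 2+3 = 5
k=1,i=4: res = 5+4 = 9
k=2,i=2: res = 9+4 = 13
k=2,i=3: res = 13+6 = 19
k=2,i=4: res = 19+8 = 27
k=3,i=2: res = 27+6 = 33
k=3,i=3: res = 33+9 = 42
k=3,i=4: res = 42+12 = 54

54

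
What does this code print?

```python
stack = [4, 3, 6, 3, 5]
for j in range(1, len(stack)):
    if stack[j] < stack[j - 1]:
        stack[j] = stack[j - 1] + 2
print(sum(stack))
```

j=1: 3<4, stack[1] = 4+2 = 6 → [4, 6, 6, 3, 5]
j=2: 6>=6, unchanged → [4, 6, 6, 3, 5]
j=3: 3<6, stack[3] = 6+2 = 8 → [4, 6, 6, 8, 5]
j=4: 5<8, stack[4] = 8+2 = 10 → [4, 6, 6, 8, 10]
sum = 34

34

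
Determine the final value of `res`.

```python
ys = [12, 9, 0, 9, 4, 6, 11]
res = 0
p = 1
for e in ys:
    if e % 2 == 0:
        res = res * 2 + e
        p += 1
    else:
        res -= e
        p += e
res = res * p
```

e=12: even, res = 0*2+12 = 12; p=2
e=9: not even, res = 12-9 = 3; p=11
e=0: even, res = 3*2+0 = 6; p=12
e=9: not even, res = 6-9 = -3; p=21
e=4: even, res = (-3)*2+4 = -2; p=22
e=6: even, res = (-2)*2+6 = 2; p=23
e=11: not even, res = 2-11 = -9; p=34
res*p = (-9)*34 = -306

-306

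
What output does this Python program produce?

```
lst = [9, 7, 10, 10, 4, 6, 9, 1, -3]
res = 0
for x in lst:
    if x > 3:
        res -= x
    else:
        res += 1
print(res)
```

x=9: >3, res = 0-9 = -9
x=7: >3, res = (-9)-7 = -16
x=10: >3, res = (-16)-10 = -26
x=10: >3, res = (-26)-10 = -36
x=4: >3, res = (-36)-4 = -40
x=6: >3, res = (-40)-6 = -46
x=9: >3, res = (-46)-9 = -55
x=1: not >3, res = (-55)+1 = -54
x=-3: not >3, res = (-54)+1 = -53

-53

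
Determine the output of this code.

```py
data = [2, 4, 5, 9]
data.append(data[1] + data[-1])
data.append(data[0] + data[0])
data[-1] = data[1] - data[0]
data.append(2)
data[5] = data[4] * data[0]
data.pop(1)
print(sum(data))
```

57

append data[1]+data[-1] = 4+9 = 13 → [2, 4, 5, 9, 13]
append data[0]+data[0] = 2+2 = 4 → [2, 4, 5, 9, 13, 4]
data[-1] = data[1]-data[0] = 4-2 = 2 → [2, 4, 5, 9, 13, 2]
append 2 → [2, 4, 5, 9, 13, 2, 2]
data[5] = data[4]*data[0] = 13*2 = 26 → [2, 4, 5, 9, 13, 26, 2]
pop(1) removes 4 → [2, 5, 9, 13, 26, 2]
sum = 57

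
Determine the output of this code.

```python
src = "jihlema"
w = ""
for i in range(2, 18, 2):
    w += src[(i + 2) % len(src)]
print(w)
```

i=2: add src[4]='e' → 'e'
i=4: add src[6]='a' → 'ea'
i=6: add src[1]='i' → 'eai'
i=8: add src[3]='l' → 'eail'
i=10: add src[5]='m' → 'eailm'
i=12: add src[0]='j' → 'eailmj'
i=14: add src[2]='h' → 'eailmjh'
i=16: add src[4]='e' → 'eailmjhe'

eailmjhe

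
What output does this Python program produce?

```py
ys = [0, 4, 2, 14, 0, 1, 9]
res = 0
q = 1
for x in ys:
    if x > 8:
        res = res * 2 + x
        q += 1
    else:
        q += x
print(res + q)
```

x=0: not >8; q=1
x=4: not >8; q=5
x=2: not >8; q=7
x=14: >8, res = 0*2+14 = 14; q=8
x=0: not >8; q=8
x=1: not >8; q=9
x=9: >8, res = 14*2+9 = 37; q=10
res+q = 37+10 = 47

47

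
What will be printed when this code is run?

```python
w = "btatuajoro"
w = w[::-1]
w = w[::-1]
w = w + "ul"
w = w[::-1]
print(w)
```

luorojautatb

reverse → 'orojautatb'
reverse → 'btatuajoro'
+ 'ul' → 'btatuajoroul'
reverse → 'luorojautatb'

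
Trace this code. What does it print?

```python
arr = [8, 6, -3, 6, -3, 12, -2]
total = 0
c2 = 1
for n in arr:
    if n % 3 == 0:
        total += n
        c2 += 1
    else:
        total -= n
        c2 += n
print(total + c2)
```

n=8: not %3==0, total = 0-8 = -8; c2=9
n=6: %3==0, total = (-8)+6 = -2; c2=10
n=-3: %3==0, total = (-2)+(-3) = -5; c2=11
n=6: %3==0, total = (-5)+6 = 1; c2=12
n=-3: %3==0, total = 1+(-3) = -2; c2=13
n=12: %3==0, total = (-2)+12 = 10; c2=14
n=-2: not %3==0, total = 10-(-2) = 12; c2=12
total+c2 = 12+12 = 24

24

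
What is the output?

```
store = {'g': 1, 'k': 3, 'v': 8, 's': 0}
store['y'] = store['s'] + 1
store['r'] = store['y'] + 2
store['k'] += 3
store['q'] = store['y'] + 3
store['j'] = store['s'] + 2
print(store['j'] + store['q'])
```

6

store['y'] = store['s']+1 = 1 → {'g': 1, 'k': 3, 'v': 8, 's': 0, 'y': 1}
store['r'] = store['y']+2 = 3 → {'g': 1, 'k': 3, 'v': 8, 's': 0, 'y': 1, 'r': 3}
store['k'] = 3+3 = 6 → {'g': 1, 'k': 6, 'v': 8, 's': 0, 'y': 1, 'r': 3}
store['q'] = store['y']+3 = 4 → {'g': 1, 'k': 6, 'v': 8, 's': 0, 'y': 1, 'r': 3, 'q': 4}
store['j'] = store['s']+2 = 2 → {'g': 1, 'k': 6, 'v': 8, 's': 0, 'y': 1, 'r': 3, 'q': 4, 'j': 2}
store['j']+store['q'] = 2+4 = 6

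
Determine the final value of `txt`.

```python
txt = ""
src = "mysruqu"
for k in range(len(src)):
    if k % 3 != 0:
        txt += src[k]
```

k=0: skip
k=1: add 'y' → 'y'
k=2: add 's' → 'ys'
k=3: skip
k=4: add 'u' → 'ysu'
k=5: add 'q' → 'ysuq'
k=6: skip

'ysuq'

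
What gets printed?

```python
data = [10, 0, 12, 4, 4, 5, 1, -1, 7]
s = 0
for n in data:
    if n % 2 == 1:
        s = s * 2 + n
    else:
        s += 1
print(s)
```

129

n=10: not odd, s = 0+1 = 1
n=0: not odd, s = 1+1 = 2
n=12: not odd, s = 2+1 = 3
n=4: not odd, s = 3+1 = 4
n=4: not odd, s = 4+1 = 5
n=5: odd, s = 5*2+5 = 15
n=1: odd, s = 15*2+1 = 31
n=-1: odd, s = 31*2+(-1) = 61
n=7: odd, s = 61*2+7 = 129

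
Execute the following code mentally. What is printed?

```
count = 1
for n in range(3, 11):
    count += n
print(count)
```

53

n=3: count = 1+3 = 4
n=4: count = 4+4 = 8
n=5: count = 8+5 = 13
n=6: count = 13+6 = 19
n=7: count = 19+7 = 26
n=8: count = 26+8 = 34
n=9: count = 34+9 = 43
n=10: count = 43+10 = 53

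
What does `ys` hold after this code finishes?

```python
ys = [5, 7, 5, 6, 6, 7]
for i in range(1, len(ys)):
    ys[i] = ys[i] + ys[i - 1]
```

[5, 12, 17, 23, 29, 36]

i=1: ys[1] = 7+5 = 12 → [5, 12, 5, 6, 6, 7]
i=2: ys[2] = 5+12 = 17 → [5, 12, 17, 6, 6, 7]
i=3: ys[3] = 6+17 = 23 → [5, 12, 17, 23, 6, 7]
i=4: ys[4] = 6+23 = 29 → [5, 12, 17, 23, 29, 7]
i=5: ys[5] = 7+29 = 36 → [5, 12, 17, 23, 29, 36]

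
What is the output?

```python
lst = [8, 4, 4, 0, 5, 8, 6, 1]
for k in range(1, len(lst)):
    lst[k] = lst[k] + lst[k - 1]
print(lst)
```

k=1: lst[1] = 4+8 = 12 → [8, 12, 4, 0, 5, 8, 6, 1]
k=2: lst[2] = 4+12 = 16 → [8, 12, 16, 0, 5, 8, 6, 1]
k=3: lst[3] = 0+16 = 16 → [8, 12, 16, 16, 5, 8, 6, 1]
k=4: lst[4] = 5+16 = 21 → [8, 12, 16, 16, 21, 8, 6, 1]
k=5: lst[5] = 8+21 = 29 → [8, 12, 16, 16, 21, 29, 6, 1]
k=6: lst[6] = 6+29 = 35 → [8, 12, 16, 16, 21, 29, 35, 1]
k=7: lst[7] = 1+35 = 36 → [8, 12, 16, 16, 21, 29, 35, 36]

[8, 12, 16, 16, 21, 29, 35, 36]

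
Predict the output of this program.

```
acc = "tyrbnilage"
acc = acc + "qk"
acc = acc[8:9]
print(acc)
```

g

+ 'qk' → 'tyrbnilageqk'
slice [8:9] → 'g'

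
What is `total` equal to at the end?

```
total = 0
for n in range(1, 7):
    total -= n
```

-21

n=1: total = 0-1 = -1
n=2: total = (-1)-2 = -3
n=3: total = (-3)-3 = -6
n=4: total = (-6)-4 = -10
n=5: total = (-10)-5 = -15
n=6: total = (-15)-6 = -21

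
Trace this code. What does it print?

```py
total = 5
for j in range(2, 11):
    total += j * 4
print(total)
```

j=2: total = 5+2*4 = 13
j=3: total = 13+3*4 = 25
j=4: total = 25+4*4 = 41
j=5: total = 41+5*4 = 61
j=6: total = 61+6*4 = 85
j=7: total = 85+7*4 = 113
j=8: total = 113+8*4 = 145
j=9: total = 145+9*4 = 181
j=10: total = 181+10*4 = 221

221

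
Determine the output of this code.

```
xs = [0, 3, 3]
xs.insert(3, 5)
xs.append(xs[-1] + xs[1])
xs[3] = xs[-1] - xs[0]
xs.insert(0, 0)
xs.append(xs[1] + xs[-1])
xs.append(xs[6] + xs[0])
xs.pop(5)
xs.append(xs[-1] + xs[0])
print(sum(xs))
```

insert 5 at 3 → [0, 3, 3, 5]
append xs[-1]+xs[1] = 5+3 = 8 → [0, 3, 3, 5, 8]
xs[3] = xs[-1]-xs[0] = 8-0 = 8 → [0, 3, 3, 8, 8]
insert 0 at 0 → [0, 0, 3, 3, 8, 8]
append xs[1]+xs[-1] = 0+8 = 8 → [0, 0, 3, 3, 8, 8, 8]
append xs[6]+xs[0] = 8+0 = 8 → [0, 0, 3, 3, 8, 8, 8, 8]
pop(5) removes 8 → [0, 0, 3, 3, 8, 8, 8]
append xs[-1]+xs[0] = 8+0 = 8 → [0, 0, 3, 3, 8, 8, 8, 8]
sum = 38

38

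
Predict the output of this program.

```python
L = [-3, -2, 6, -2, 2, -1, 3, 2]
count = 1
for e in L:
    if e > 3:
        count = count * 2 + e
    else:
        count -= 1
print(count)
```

e=-3: not >3, count = 1-1 = 0
e=-2: not >3, count = 0-1 = -1
e=6: >3, count = (-1)*2+6 = 4
e=-2: not >3, count = 4-1 = 3
e=2: not >3, count = 3-1 = 2
e=-1: not >3, count = 2-1 = 1
e=3: not >3, count = 1-1 = 0
e=2: not >3, count = 0-1 = -1

-1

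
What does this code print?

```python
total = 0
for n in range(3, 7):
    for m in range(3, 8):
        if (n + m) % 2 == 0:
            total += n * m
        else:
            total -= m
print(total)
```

170

n=3,m=3: even sum, total = 0+9 = 9
n=3,m=4: odd sum, total = 9-4 = 5
n=3,m=5: even sum, total = 5+15 = 20
n=3,m=6: odd sum, total = 20-6 = 14
n=3,m=7: even sum, total = 14+21 = 35
n=4,m=3: odd sum, total = 35-3 = 32
n=4,m=4: even sum, total = 32+16 = 48
n=4,m=5: odd sum, total = 48-5 = 43
n=4,m=6: even sum, total = 43+24 = 67
n=4,m=7: odd sum, total = 67-7 = 60
n=5,m=3: even sum, total = 60+15 = 75
n=5,m=4: odd sum, total = 75-4 = 71
n=5,m=5: even sum, total = 71+25 = 96
n=5,m=6: odd sum, total = 96-6 = 90
n=5,m=7: even sum, total = 90+35 = 125
n=6,m=3: odd sum, total = 125-3 = 122
n=6,m=4: even sum, total = 122+24 = 146
n=6,m=5: odd sum, total = 146-5 = 141
n=6,m=6: even sum, total = 141+36 = 177
n=6,m=7: odd sum, total = 177-7 = 170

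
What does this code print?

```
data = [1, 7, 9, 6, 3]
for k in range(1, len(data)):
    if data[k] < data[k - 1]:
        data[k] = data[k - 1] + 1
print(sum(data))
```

38

k=1: 7>=1, unchanged → [1, 7, 9, 6, 3]
k=2: 9>=7, unchanged → [1, 7, 9, 6, 3]
k=3: 6<9, data[3] = 9+1 = 10 → [1, 7, 9, 10, 3]
k=4: 3<10, data[4] = 10+1 = 11 → [1, 7, 9, 10, 11]
sum = 38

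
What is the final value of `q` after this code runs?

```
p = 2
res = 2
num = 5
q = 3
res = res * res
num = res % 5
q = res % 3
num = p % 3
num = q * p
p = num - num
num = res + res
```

res = 2*2 = 4
num = 4%5 = 4
q = 4%3 = 1
num = 2%3 = 2
num = 1*2 = 2
p = 2-2 = 0
num = 4+4 = 8

1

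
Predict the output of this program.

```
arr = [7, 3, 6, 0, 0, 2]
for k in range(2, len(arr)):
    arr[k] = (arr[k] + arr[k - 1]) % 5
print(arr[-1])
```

1

k=2: arr[2] = (6+3)%5 = 4 → [7, 3, 4, 0, 0, 2]
k=3: arr[3] = (0+4)%5 = 4 → [7, 3, 4, 4, 0, 2]
k=4: arr[4] = (0+4)%5 = 4 → [7, 3, 4, 4, 4, 2]
k=5: arr[5] = (2+4)%5 = 1 → [7, 3, 4, 4, 4, 1]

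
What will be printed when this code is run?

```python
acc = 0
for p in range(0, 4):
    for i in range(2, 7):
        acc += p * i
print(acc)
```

120

p=0,i=2: acc = 0+0 = 0
p=0,i=3: acc = 0+0 = 0
p=0,i=4: acc = 0+0 = 0
p=0,i=5: acc = 0+0 = 0
p=0,i=6: acc = 0+0 = 0
p=1,i=2: acc = 0+2 = 2
p=1,i=3: acc = 2+3 = 5
p=1,i=4: acc = 5+4 = 9
p=1,i=5: acc = 9+5 = 14
p=1,i=6: acc = 14+6 = 20
p=2,i=2: acc = 20+4 = 24
p=2,i=3: acc = 24+6 = 30
p=2,i=4: acc = 30+8 = 38
p=2,i=5: acc = 38+10 = 48
p=2,i=6: acc = 48+12 = 60
p=3,i=2: acc = 60+6 = 66
p=3,i=3: acc = 66+9 = 75
p=3,i=4: acc = 75+12 = 87
p=3,i=5: acc = 87+15 = 102
p=3,i=6: acc = 102+18 = 120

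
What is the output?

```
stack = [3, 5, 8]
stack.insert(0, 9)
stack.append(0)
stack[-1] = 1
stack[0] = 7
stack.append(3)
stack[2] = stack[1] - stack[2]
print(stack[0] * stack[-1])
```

insert 9 at 0 → [9, 3, 5, 8]
append 0 → [9, 3, 5, 8, 0]
stack[-1] = 1 → [9, 3, 5, 8, 1]
stack[0] = 7 → [7, 3, 5, 8, 1]
append 3 → [7, 3, 5, 8, 1, 3]
stack[2] = stack[1]-stack[2] = 3-5 = -2 → [7, 3, -2, 8, 1, 3]
stack[0]*stack[-1] = 7*3 = 21

21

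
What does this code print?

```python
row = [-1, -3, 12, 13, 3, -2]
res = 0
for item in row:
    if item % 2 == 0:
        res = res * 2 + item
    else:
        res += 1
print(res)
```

34

item=-1: not even, res = 0+1 = 1
item=-3: not even, res = 1+1 = 2
item=12: even, res = 2*2+12 = 16
item=13: not even, res = 16+1 = 17
item=3: not even, res = 17+1 = 18
item=-2: even, res = 18*2+(-2) = 34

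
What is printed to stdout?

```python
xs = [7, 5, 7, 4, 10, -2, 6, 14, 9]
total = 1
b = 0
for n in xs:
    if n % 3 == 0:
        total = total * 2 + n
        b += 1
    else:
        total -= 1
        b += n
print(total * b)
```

n=7: not %3==0, total = 1-1 = 0; b=7
n=5: not %3==0, total = 0-1 = -1; b=12
n=7: not %3==0, total = (-1)-1 = -2; b=19
n=4: not %3==0, total = (-2)-1 = -3; b=23
n=10: not %3==0, total = (-3)-1 = -4; b=33
n=-2: not %3==0, total = (-4)-1 = -5; b=31
n=6: %3==0, total = (-5)*2+6 = -4; b=32
n=14: not %3==0, total = (-4)-1 = -5; b=46
n=9: %3==0, total = (-5)*2+9 = -1; b=47
total*b = (-1)*47 = -47

-47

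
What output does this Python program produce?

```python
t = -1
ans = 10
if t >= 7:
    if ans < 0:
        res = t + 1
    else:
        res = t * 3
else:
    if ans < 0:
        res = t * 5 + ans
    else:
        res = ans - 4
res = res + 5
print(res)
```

11

t=-1, ans=10
t >= 7 is False; ans < 0 is False
→ res = ans - 4 = 6
res = 6+5 = 11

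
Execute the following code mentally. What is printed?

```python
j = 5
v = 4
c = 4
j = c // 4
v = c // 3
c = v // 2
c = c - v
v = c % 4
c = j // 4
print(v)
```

j = 4//4 = 1
v = 4//3 = 1
c = 1//2 = 0
c = 0-1 = -1
v = (-1)%4 = 3
c = 1//4 = 0

3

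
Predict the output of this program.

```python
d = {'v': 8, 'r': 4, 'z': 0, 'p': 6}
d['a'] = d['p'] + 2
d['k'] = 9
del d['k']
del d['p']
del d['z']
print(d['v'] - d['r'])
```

d['a'] = d['p']+2 = 8 → {'v': 8, 'r': 4, 'z': 0, 'p': 6, 'a': 8}
d['k'] = 9 → {'v': 8, 'r': 4, 'z': 0, 'p': 6, 'a': 8, 'k': 9}
del 'k' → {'v': 8, 'r': 4, 'z': 0, 'p': 6, 'a': 8}
del 'p' → {'v': 8, 'r': 4, 'z': 0, 'a': 8}
del 'z' → {'v': 8, 'r': 4, 'a': 8}
d['v']-d['r'] = 8-4 = 4

4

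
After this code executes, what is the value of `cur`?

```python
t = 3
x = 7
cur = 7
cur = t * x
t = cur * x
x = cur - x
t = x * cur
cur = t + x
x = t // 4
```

cur = 3*7 = 21
t = 21*7 = 147
x = 21-7 = 14
t = 14*21 = 294
cur = 294+14 = 308
x = 294//4 = 73

308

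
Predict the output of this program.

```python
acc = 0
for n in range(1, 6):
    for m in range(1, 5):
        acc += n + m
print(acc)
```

110

n=1,m=1: acc = 0+2 = 2
n=1,m=2: acc = 2+3 = 5
n=1,m=3: acc = 5+4 = 9
n=1,m=4: acc = 9+5 = 14
n=2,m=1: acc = 14+3 = 17
n=2,m=2: acc = 17+4 = 21
n=2,m=3: acc = 21+5 = 26
n=2,m=4: acc = 26+6 = 32
n=3,m=1: acc = 32+4 = 36
n=3,m=2: acc = 36+5 = 41
n=3,m=3: acc = 41+6 = 47
n=3,m=4: acc = 47+7 = 54
n=4,m=1: acc = 54+5 = 59
n=4,m=2: acc = 59+6 = 65
n=4,m=3: acc = 65+7 = 72
n=4,m=4: acc = 72+8 = 80
n=5,m=1: acc = 80+6 = 86
n=5,m=2: acc = 86+7 = 93
n=5,m=3: acc = 93+8 = 101
n=5,m=4: acc = 101+9 = 110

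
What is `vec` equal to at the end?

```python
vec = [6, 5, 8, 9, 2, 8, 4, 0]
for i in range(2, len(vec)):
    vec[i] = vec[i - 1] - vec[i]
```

i=2: vec[2] = 5-8 = -3 → [6, 5, -3, 9, 2, 8, 4, 0]
i=3: vec[3] = (-3)-9 = -12 → [6, 5, -3, -12, 2, 8, 4, 0]
i=4: vec[4] = (-12)-2 = -14 → [6, 5, -3, -12, -14, 8, 4, 0]
i=5: vec[5] = (-14)-8 = -22 → [6, 5, -3, -12, -14, -22, 4, 0]
i=6: vec[6] = (-22)-4 = -26 → [6, 5, -3, -12, -14, -22, -26, 0]
i=7: vec[7] = (-26)-0 = -26 → [6, 5, -3, -12, -14, -22, -26, -26]

[6, 5, -3, -12, -14, -22, -26, -26]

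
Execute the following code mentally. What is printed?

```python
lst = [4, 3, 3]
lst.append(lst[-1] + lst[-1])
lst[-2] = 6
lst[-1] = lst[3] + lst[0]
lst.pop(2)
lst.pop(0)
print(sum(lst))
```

append lst[-1]+lst[-1] = 3+3 = 6 → [4, 3, 3, 6]
lst[-2] = 6 → [4, 3, 6, 6]
lst[-1] = lst[3]+lst[0] = 6+4 = 10 → [4, 3, 6, 10]
pop(2) removes 6 → [4, 3, 10]
pop(0) removes 4 → [3, 10]
sum = 13

13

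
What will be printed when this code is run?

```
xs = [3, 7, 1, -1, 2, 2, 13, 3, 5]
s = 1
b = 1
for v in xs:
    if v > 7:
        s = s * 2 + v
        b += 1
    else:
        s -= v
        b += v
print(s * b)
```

-504

v=3: not >7, s = 1-3 = -2; b=4
v=7: not >7, s = (-2)-7 = -9; b=11
v=1: not >7, s = (-9)-1 = -10; b=12
v=-1: not >7, s = (-10)-(-1) = -9; b=11
v=2: not >7, s = (-9)-2 = -11; b=13
v=2: not >7, s = (-11)-2 = -13; b=15
v=13: >7, s = (-13)*2+13 = -13; b=16
v=3: not >7, s = (-13)-3 = -16; b=19
v=5: not >7, s = (-16)-5 = -21; b=24
s*b = (-21)*24 = -504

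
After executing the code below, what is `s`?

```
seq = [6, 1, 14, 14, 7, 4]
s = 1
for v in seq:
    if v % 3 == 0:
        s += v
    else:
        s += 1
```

v=6: %3==0, s = 1+6 = 7
v=1: not %3==0, s = 7+1 = 8
v=14: not %3==0, s = 8+1 = 9
v=14: not %3==0, s = 9+1 = 10
v=7: not %3==0, s = 10+1 = 11
v=4: not %3==0, s = 11+1 = 12

12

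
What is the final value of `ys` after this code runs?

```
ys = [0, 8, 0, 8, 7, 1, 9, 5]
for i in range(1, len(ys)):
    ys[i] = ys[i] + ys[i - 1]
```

i=1: ys[1] = 8+0 = 8 → [0, 8, 0, 8, 7, 1, 9, 5]
i=2: ys[2] = 0+8 = 8 → [0, 8, 8, 8, 7, 1, 9, 5]
i=3: ys[3] = 8+8 = 16 → [0, 8, 8, 16, 7, 1, 9, 5]
i=4: ys[4] = 7+16 = 23 → [0, 8, 8, 16, 23, 1, 9, 5]
i=5: ys[5] = 1+23 = 24 → [0, 8, 8, 16, 23, 24, 9, 5]
i=6: ys[6] = 9+24 = 33 → [0, 8, 8, 16, 23, 24, 33, 5]
i=7: ys[7] = 5+33 = 38 → [0, 8, 8, 16, 23, 24, 33, 38]

[0, 8, 8, 16, 23, 24, 33, 38]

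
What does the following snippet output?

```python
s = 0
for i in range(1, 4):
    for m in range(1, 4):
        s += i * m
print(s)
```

i=1,m=1: s = 0+1 = 1
i=1,m=2: s = 1+2 = 3
i=1,m=3: s = 3+3 = 6
i=2,m=1: s = 6+2 = 8
i=2,m=2: s = 8+4 = 12
i=2,m=3: s = 12+6 = 18
i=3,m=1: s = 18+3 = 21
i=3,m=2: s = 21+6 = 27
i=3,m=3: s = 27+9 = 36

36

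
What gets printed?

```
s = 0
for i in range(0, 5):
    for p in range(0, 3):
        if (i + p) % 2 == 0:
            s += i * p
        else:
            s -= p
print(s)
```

i=0,p=0: even sum, s = 0+0 = 0
i=0,p=1: odd sum, s = 0-1 = -1
i=0,p=2: even sum, s = (-1)+0 = -1
i=1,p=0: odd sum, s = (-1)-0 = -1
i=1,p=1: even sum, s = (-1)+1 = 0
i=1,p=2: odd sum, s = 0-2 = -2
i=2,p=0: even sum, s = (-2)+0 = -2
i=2,p=1: odd sum, s = (-2)-1 = -3
i=2,p=2: even sum, s = (-3)+4 = 1
i=3,p=0: odd sum, s = 1-0 = 1
i=3,p=1: even sum, s = 1+3 = 4
i=3,p=2: odd sum, s = 4-2 = 2
i=4,p=0: even sum, s = 2+0 = 2
i=4,p=1: odd sum, s = 2-1 = 1
i=4,p=2: even sum, s = 1+8 = 9

9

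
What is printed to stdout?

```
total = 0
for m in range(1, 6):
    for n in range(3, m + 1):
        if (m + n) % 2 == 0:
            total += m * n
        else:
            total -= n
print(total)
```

m=3,n=3: even sum, total = 0+9 = 9
m=4,n=3: odd sum, total = 9-3 = 6
m=4,n=4: even sum, total = 6+16 = 22
m=5,n=3: even sum, total = 22+15 = 37
m=5,n=4: odd sum, total = 37-4 = 33
m=5,n=5: even sum, total = 33+25 = 58

58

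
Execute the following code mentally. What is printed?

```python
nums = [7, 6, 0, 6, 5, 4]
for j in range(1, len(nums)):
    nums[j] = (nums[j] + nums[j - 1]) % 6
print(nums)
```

[7, 1, 1, 1, 0, 4]

j=1: nums[1] = (6+7)%6 = 1 → [7, 1, 0, 6, 5, 4]
j=2: nums[2] = (0+1)%6 = 1 → [7, 1, 1, 6, 5, 4]
j=3: nums[3] = (6+1)%6 = 1 → [7, 1, 1, 1, 5, 4]
j=4: nums[4] = (5+1)%6 = 0 → [7, 1, 1, 1, 0, 4]
j=5: nums[5] = (4+0)%6 = 4 → [7, 1, 1, 1, 0, 4]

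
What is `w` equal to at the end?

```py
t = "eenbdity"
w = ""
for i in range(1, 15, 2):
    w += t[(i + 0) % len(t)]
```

'ebiyebi'

i=1: add t[1]='e' → 'e'
i=3: add t[3]='b' → 'eb'
i=5: add t[5]='i' → 'ebi'
i=7: add t[7]='y' → 'ebiy'
i=9: add t[1]='e' → 'ebiye'
i=11: add t[3]='b' → 'ebiyeb'
i=13: add t[5]='i' → 'ebiyebi'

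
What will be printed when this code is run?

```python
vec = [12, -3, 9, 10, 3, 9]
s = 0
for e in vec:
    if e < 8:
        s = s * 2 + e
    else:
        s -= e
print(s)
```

-98

e=12: not <8, s = 0-12 = -12
e=-3: <8, s = (-12)*2+(-3) = -27
e=9: not <8, s = (-27)-9 = -36
e=10: not <8, s = (-36)-10 = -46
e=3: <8, s = (-46)*2+3 = -89
e=9: not <8, s = (-89)-9 = -98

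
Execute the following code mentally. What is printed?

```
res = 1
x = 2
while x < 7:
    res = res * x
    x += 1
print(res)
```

x=2: res = 1*2 = 2
x=3: res = 2*3 = 6
x=4: res = 6*4 = 24
x=5: res = 24*5 = 120
x=6: res = 120*6 = 720

720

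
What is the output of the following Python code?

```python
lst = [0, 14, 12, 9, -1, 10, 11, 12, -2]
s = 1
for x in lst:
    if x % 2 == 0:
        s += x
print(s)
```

47

x=0: even, s = 1+0 = 1
x=14: even, s = 1+14 = 15
x=12: even, s = 15+12 = 27
x=9: not even
x=-1: not even
x=10: even, s = 27+10 = 37
x=11: not even
x=12: even, s = 37+12 = 49
x=-2: even, s = 49+(-2) = 47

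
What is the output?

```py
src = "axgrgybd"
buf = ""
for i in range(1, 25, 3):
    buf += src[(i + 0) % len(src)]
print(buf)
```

xgdgyarb

i=1: add src[1]='x' → 'x'
i=4: add src[4]='g' → 'xg'
i=7: add src[7]='d' → 'xgd'
i=10: add src[2]='g' → 'xgdg'
i=13: add src[5]='y' → 'xgdgy'
i=16: add src[0]='a' → 'xgdgya'
i=19: add src[3]='r' → 'xgdgyar'
i=22: add src[6]='b' → 'xgdgyarb'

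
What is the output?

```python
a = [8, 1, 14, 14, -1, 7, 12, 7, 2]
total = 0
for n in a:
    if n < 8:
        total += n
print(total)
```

n=8: not <8
n=1: <8, total = 0+1 = 1
n=14: not <8
n=14: not <8
n=-1: <8, total = 1+(-1) = 0
n=7: <8, total = 0+7 = 7
n=12: not <8
n=7: <8, total = 7+7 = 14
n=2: <8, total = 14+2 = 16

16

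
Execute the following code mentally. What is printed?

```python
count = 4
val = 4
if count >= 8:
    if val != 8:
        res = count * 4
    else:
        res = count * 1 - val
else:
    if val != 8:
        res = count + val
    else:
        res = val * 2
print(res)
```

count=4, val=4
count >= 8 is False; val != 8 is True
→ res = count + val = 8

8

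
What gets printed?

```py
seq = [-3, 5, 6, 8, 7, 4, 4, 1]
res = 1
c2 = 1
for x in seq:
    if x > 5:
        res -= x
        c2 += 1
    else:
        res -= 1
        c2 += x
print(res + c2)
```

-10

x=-3: not >5, res = 1-1 = 0; c2=-2
x=5: not >5, res = 0-1 = -1; c2=3
x=6: >5, res = (-1)-6 = -7; c2=4
x=8: >5, res = (-7)-8 = -15; c2=5
x=7: >5, res = (-15)-7 = -22; c2=6
x=4: not >5, res = (-22)-1 = -23; c2=10
x=4: not >5, res = (-23)-1 = -24; c2=14
x=1: not >5, res = (-24)-1 = -25; c2=15
res+c2 = (-25)+15 = -10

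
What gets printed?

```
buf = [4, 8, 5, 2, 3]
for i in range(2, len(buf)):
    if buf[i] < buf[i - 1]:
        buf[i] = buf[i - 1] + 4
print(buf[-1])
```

i=2: 5<8, buf[2] = 8+4 = 12 → [4, 8, 12, 2, 3]
i=3: 2<12, buf[3] = 12+4 = 16 → [4, 8, 12, 16, 3]
i=4: 3<16, buf[4] = 16+4 = 20 → [4, 8, 12, 16, 20]

20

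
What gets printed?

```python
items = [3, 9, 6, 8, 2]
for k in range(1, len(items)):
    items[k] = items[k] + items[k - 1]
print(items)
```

[3, 12, 18, 26, 28]

k=1: items[1] = 9+3 = 12 → [3, 12, 6, 8, 2]
k=2: items[2] = 6+12 = 18 → [3, 12, 18, 8, 2]
k=3: items[3] = 8+18 = 26 → [3, 12, 18, 26, 2]
k=4: items[4] = 2+26 = 28 → [3, 12, 18, 26, 28]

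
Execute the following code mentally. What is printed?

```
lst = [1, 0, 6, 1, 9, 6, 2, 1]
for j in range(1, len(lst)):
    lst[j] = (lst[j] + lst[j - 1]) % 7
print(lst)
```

j=1: lst[1] = (0+1)%7 = 1 → [1, 1, 6, 1, 9, 6, 2, 1]
j=2: lst[2] = (6+1)%7 = 0 → [1, 1, 0, 1, 9, 6, 2, 1]
j=3: lst[3] = (1+0)%7 = 1 → [1, 1, 0, 1, 9, 6, 2, 1]
j=4: lst[4] = (9+1)%7 = 3 → [1, 1, 0, 1, 3, 6, 2, 1]
j=5: lst[5] = (6+3)%7 = 2 → [1, 1, 0, 1, 3, 2, 2, 1]
j=6: lst[6] = (2+2)%7 = 4 → [1, 1, 0, 1, 3, 2, 4, 1]
j=7: lst[7] = (1+4)%7 = 5 → [1, 1, 0, 1, 3, 2, 4, 5]

[1, 1, 0, 1, 3, 2, 4, 5]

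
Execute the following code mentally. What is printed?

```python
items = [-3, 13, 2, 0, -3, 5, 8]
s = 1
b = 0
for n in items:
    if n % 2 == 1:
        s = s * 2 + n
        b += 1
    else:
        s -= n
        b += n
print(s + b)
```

41

n=-3: odd, s = 1*2+(-3) = -1; b=1
n=13: odd, s = (-1)*2+13 = 11; b=2
n=2: not odd, s = 11-2 = 9; b=4
n=0: not odd, s = 9-0 = 9; b=4
n=-3: odd, s = 9*2+(-3) = 15; b=5
n=5: odd, s = 15*2+5 = 35; b=6
n=8: not odd, s = 35-8 = 27; b=14
s+b = 27+14 = 41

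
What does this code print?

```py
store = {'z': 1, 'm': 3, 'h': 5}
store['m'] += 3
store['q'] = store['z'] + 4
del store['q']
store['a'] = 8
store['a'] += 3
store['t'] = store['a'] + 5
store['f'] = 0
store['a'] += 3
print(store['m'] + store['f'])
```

store['m'] = 3+3 = 6 → {'z': 1, 'm': 6, 'h': 5}
store['q'] = store['z']+4 = 5 → {'z': 1, 'm': 6, 'h': 5, 'q': 5}
del 'q' → {'z': 1, 'm': 6, 'h': 5}
store['a'] = 8 → {'z': 1, 'm': 6, 'h': 5, 'a': 8}
store['a'] = 8+3 = 11 → {'z': 1, 'm': 6, 'h': 5, 'a': 11}
store['t'] = store['a']+5 = 16 → {'z': 1, 'm': 6, 'h': 5, 'a': 11, 't': 16}
store['f'] = 0 → {'z': 1, 'm': 6, 'h': 5, 'a': 11, 't': 16, 'f': 0}
store['a'] = 11+3 = 14 → {'z': 1, 'm': 6, 'h': 5, 'a': 14, 't': 16, 'f': 0}
store['m']+store['f'] = 6+0 = 6

6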